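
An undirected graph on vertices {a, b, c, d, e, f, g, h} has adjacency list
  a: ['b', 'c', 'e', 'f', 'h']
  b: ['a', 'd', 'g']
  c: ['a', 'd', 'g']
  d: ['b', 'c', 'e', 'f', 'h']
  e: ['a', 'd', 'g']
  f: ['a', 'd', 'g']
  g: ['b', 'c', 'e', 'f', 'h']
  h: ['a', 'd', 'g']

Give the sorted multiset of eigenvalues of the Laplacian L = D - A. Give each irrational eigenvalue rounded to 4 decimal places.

[0, 3, 3, 3, 3, 5, 5, 8]

With the vertex order [a, b, c, d, e, f, g, h], the degrees are [5, 3, 3, 5, 3, 3, 5, 3], giving D = diag(5, 3, 3, 5, 3, 3, 5, 3) and L = D - A. Diagonalising L (or applying a numerical eigensolver to the 8x8 matrix) gives the spectrum above. There is one zero in the spectrum, matching the 1 component. By the matrix-tree theorem the graph has (1/8) * product of the nonzero eigenvalues = 2025 spanning trees.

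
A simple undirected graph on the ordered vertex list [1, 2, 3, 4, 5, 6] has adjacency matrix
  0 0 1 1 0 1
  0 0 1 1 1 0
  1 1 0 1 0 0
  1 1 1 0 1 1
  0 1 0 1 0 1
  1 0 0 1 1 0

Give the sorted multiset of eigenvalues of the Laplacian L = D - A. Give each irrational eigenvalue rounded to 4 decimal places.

[0, 2.3820, 2.3820, 4.6180, 4.6180, 6]

With the vertex order [1, 2, 3, 4, 5, 6], the degrees are [3, 3, 3, 5, 3, 3], giving D = diag(3, 3, 3, 5, 3, 3) and L = D - A. The multiplicity of 0 as a Laplacian eigenvalue equals the number of connected components. The single zero eigenvalue shows the graph is connected. The eigenvalues sum to 20, which equals trace(L) = 2|E|.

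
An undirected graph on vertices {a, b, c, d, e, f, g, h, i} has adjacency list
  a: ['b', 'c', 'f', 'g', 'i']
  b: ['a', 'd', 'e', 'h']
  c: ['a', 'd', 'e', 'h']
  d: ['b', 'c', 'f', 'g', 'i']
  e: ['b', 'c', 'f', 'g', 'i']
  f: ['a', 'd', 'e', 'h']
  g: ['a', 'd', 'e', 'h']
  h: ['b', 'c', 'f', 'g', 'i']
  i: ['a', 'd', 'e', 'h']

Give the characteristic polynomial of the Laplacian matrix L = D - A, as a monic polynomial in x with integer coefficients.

Each diagonal entry of L is the vertex degree and each off-diagonal entry is -1 where an edge is present, 0 otherwise; in the order [a, b, c, d, e, f, g, h, i] the diagonal is [5, 4, 4, 5, 5, 4, 4, 5, 4]. The eigenvalues of L are [0, 4, 4, 4, 4, 5, 5, 5, 9]; the characteristic polynomial is the product of (x - lambda_i), which multiplies out to x^9 - 40x^8 + 690x^7 - 6720x^6 + 40485x^5 - 154704x^4 + 366560x^3 - 492800x^2 + 288000x. Since p(0) = det(-L) = 0, x divides p(x).

x^9 - 40x^8 + 690x^7 - 6720x^6 + 40485x^5 - 154704x^4 + 366560x^3 - 492800x^2 + 288000x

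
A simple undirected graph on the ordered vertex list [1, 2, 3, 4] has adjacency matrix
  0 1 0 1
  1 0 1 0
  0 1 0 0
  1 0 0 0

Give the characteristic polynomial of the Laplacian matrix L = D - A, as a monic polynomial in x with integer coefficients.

With the vertex order [1, 2, 3, 4], the degrees are [2, 2, 1, 1], giving D = diag(2, 2, 1, 1) and L = D - A. Computing det(xI - L) by cofactor expansion (or equivalently via sum-over-permutations) gives x^4 - 6x^3 + 10x^2 - 4x. The constant term is 0 because L is singular (the all-ones vector lies in its kernel). The largest eigenvalue, 3.4142, is at most the vertex count 4.

x^4 - 6x^3 + 10x^2 - 4x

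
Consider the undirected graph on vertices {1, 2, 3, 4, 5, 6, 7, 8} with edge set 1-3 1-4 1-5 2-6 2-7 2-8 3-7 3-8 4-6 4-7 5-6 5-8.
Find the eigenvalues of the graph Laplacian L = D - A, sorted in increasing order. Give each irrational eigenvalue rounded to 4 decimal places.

Each diagonal entry of L is the vertex degree and each off-diagonal entry is -1 where an edge is present, 0 otherwise; in the order [1, 2, 3, 4, 5, 6, 7, 8] the diagonal is [3, 3, 3, 3, 3, 3, 3, 3]. L is symmetric positive semidefinite, so every eigenvalue is real and nonnegative. The single zero eigenvalue shows the graph is connected. The largest eigenvalue, 6, is at most the vertex count 8.

[0, 2, 2, 2, 4, 4, 4, 6]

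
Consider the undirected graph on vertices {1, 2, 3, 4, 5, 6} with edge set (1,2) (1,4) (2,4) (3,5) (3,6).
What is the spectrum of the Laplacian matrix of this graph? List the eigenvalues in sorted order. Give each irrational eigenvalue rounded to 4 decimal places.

[0, 0, 1, 3, 3, 3]

With the vertex order [1, 2, 3, 4, 5, 6], the degrees are [2, 2, 2, 2, 1, 1], giving D = diag(2, 2, 2, 2, 1, 1) and L = D - A. Diagonalising L (or applying a numerical eigensolver to the 6x6 matrix) gives the spectrum above. The 2 zero eigenvalues correspond to the 2 connected components. The largest eigenvalue, 3, is at most the vertex count 6. The eigenvalues sum to 10, which equals trace(L) = 2|E|.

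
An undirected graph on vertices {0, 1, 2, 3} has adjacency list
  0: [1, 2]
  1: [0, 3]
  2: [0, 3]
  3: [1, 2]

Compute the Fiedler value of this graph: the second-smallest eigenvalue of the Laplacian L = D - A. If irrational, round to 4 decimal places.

With the vertex order [0, 1, 2, 3], the degrees are [2, 2, 2, 2], giving D = diag(2, 2, 2, 2) and L = D - A. The smallest Laplacian eigenvalue is always 0. The next one, lambda_2 = 2, measures how hard the graph is to disconnect: larger values mean better connectivity.

2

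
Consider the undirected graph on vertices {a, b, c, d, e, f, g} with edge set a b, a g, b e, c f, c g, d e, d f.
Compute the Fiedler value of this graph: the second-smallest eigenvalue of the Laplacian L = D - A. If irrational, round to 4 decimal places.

Each diagonal entry of L is the vertex degree and each off-diagonal entry is -1 where an edge is present, 0 otherwise; in the order [a, b, c, d, e, f, g] the diagonal is [2, 2, 2, 2, 2, 2, 2]. The sorted Laplacian eigenvalues are [0, 0.7530, 0.7530, 2.4450, 2.4450, 3.8019, 3.8019]; the algebraic connectivity is the second entry, 0.7530.

0.7530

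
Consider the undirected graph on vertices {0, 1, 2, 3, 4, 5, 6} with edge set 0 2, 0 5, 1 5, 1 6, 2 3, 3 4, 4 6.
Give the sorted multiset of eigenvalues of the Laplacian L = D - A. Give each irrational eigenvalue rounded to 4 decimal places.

With the vertex order [0, 1, 2, 3, 4, 5, 6], the degrees are [2, 2, 2, 2, 2, 2, 2], giving D = diag(2, 2, 2, 2, 2, 2, 2) and L = D - A. Since every row of L sums to 0, the all-ones vector is in the kernel and 0 is an eigenvalue. The single zero eigenvalue shows the graph is connected. There is one zero in the spectrum, matching the 1 component.

[0, 0.7530, 0.7530, 2.4450, 2.4450, 3.8019, 3.8019]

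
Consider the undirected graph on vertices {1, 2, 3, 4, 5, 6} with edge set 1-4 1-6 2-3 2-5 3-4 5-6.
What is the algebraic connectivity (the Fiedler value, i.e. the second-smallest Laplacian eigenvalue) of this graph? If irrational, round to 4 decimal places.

With the vertex order [1, 2, 3, 4, 5, 6], the degrees are [2, 2, 2, 2, 2, 2], giving D = diag(2, 2, 2, 2, 2, 2) and L = D - A. The smallest Laplacian eigenvalue is always 0. The next one, lambda_2 = 1, measures how hard the graph is to disconnect: larger values mean better connectivity. By the matrix-tree theorem the graph has (1/6) * product of the nonzero eigenvalues = 6 spanning trees. The largest eigenvalue, 4, is at most the vertex count 6.

1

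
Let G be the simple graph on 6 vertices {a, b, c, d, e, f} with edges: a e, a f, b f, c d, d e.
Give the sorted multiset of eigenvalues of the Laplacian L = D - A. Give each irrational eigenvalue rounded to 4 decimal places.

[0, 0.2679, 1, 2, 3, 3.7321]

With the vertex order [a, b, c, d, e, f], the degrees are [2, 1, 1, 2, 2, 2], giving D = diag(2, 1, 1, 2, 2, 2) and L = D - A. Diagonalising L (or applying a numerical eigensolver to the 6x6 matrix) gives the spectrum above. The single zero eigenvalue shows the graph is connected. The largest eigenvalue, 3.7321, is at most the vertex count 6.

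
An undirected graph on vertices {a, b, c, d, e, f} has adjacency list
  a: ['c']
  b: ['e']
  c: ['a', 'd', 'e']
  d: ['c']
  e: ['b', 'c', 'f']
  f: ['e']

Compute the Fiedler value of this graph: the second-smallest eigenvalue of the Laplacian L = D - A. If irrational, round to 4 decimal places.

0.4384

With the vertex order [a, b, c, d, e, f], the degrees are [1, 1, 3, 1, 3, 1], giving D = diag(1, 1, 3, 1, 3, 1) and L = D - A. The smallest Laplacian eigenvalue is always 0. The next one, lambda_2 = 0.4384, measures how hard the graph is to disconnect: larger values mean better connectivity.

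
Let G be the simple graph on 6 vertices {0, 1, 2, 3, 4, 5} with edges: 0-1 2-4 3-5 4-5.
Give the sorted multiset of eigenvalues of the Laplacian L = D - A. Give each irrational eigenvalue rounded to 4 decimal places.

Each diagonal entry of L is the vertex degree and each off-diagonal entry is -1 where an edge is present, 0 otherwise; in the order [0, 1, 2, 3, 4, 5] the diagonal is [1, 1, 1, 1, 2, 2]. Since every row of L sums to 0, the all-ones vector is in the kernel and 0 is an eigenvalue. The 2 zero eigenvalues correspond to the 2 connected components. The eigenvalues sum to 8, which equals trace(L) = 2|E|. There are 2 zeros in the spectrum, matching the 2 components.

[0, 0, 0.5858, 2, 2, 3.4142]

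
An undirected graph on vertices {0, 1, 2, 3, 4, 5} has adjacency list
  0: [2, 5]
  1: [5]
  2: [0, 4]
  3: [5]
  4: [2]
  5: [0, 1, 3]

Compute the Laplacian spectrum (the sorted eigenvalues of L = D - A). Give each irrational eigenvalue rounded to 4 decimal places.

[0, 0.3249, 1, 1.4608, 3, 4.2143]

Reading degrees in the order [0, 1, 2, 3, 4, 5] gives [2, 1, 2, 1, 1, 3]; set D = diag(2, 1, 2, 1, 1, 3) and form L = D - A. Diagonalising L (or applying a numerical eigensolver to the 6x6 matrix) gives the spectrum above. The single zero eigenvalue shows the graph is connected. By the matrix-tree theorem the graph has (1/6) * product of the nonzero eigenvalues = 1 spanning tree.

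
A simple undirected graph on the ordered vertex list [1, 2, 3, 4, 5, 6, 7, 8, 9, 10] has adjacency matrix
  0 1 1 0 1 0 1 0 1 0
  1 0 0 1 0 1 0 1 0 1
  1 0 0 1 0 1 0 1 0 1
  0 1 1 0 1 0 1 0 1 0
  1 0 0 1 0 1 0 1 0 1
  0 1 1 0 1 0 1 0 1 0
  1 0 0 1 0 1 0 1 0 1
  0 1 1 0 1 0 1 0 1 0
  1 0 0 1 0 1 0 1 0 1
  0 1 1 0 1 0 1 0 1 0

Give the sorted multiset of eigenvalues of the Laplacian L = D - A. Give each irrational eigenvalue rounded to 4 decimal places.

[0, 5, 5, 5, 5, 5, 5, 5, 5, 10]

Reading degrees in the order [1, 2, 3, 4, 5, 6, 7, 8, 9, 10] gives [5, 5, 5, 5, 5, 5, 5, 5, 5, 5]; set D = diag(5, 5, 5, 5, 5, 5, 5, 5, 5, 5) and form L = D - A. The multiplicity of 0 as a Laplacian eigenvalue equals the number of connected components.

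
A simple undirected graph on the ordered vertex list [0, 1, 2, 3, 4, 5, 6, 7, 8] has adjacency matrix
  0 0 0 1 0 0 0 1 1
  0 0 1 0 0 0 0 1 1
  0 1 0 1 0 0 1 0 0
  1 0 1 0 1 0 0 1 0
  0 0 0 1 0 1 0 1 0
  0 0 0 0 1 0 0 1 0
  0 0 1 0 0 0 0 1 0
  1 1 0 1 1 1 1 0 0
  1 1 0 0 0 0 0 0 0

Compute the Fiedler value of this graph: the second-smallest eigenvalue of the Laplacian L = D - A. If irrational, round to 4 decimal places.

1.1087

With the vertex order [0, 1, 2, 3, 4, 5, 6, 7, 8], the degrees are [3, 3, 3, 4, 3, 2, 2, 6, 2], giving D = diag(3, 3, 3, 4, 3, 2, 2, 6, 2) and L = D - A. Computing the eigenvalues of L and sorting gives [0, 1.1087, 1.3820, 2.4731, 2.7161, 3.6180, 4.0388, 5.3866, 7.2766]. The Fiedler value lambda_2 = 1.1087 is strictly positive, so the graph is connected. The largest eigenvalue, 7.2766, is at most the vertex count 9. The eigenvalues sum to 28, which equals trace(L) = 2|E|.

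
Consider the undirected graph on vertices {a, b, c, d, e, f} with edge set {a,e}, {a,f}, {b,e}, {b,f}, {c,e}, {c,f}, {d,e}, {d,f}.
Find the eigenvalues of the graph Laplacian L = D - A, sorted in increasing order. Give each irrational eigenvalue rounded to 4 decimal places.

[0, 2, 2, 2, 4, 6]

With the vertex order [a, b, c, d, e, f], the degrees are [2, 2, 2, 2, 4, 4], giving D = diag(2, 2, 2, 2, 4, 4) and L = D - A. Since every row of L sums to 0, the all-ones vector is in the kernel and 0 is an eigenvalue. The single zero eigenvalue shows the graph is connected. There is one zero in the spectrum, matching the 1 component.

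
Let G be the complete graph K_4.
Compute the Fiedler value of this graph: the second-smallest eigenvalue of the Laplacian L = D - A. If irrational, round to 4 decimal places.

4

The graph has 4 vertices and degree multiset [3, 3, 3, 3]; D is the diagonal matrix of degrees and L = D - A. The sorted Laplacian eigenvalues are [0, 4, 4, 4]; the algebraic connectivity is the second entry, 4. The largest eigenvalue, 4, is at most the vertex count 4.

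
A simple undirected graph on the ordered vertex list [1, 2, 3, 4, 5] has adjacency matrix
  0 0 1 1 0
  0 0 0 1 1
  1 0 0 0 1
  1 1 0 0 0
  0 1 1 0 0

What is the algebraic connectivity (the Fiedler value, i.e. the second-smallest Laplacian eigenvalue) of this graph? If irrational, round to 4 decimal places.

1.3820

Reading degrees in the order [1, 2, 3, 4, 5] gives [2, 2, 2, 2, 2]; set D = diag(2, 2, 2, 2, 2) and form L = D - A. The smallest Laplacian eigenvalue is always 0. The next one, lambda_2 = 1.3820, measures how hard the graph is to disconnect: larger values mean better connectivity.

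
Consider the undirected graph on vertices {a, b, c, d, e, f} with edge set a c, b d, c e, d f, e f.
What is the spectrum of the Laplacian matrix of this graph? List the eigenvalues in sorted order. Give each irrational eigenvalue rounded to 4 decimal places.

[0, 0.2679, 1, 2, 3, 3.7321]

With the vertex order [a, b, c, d, e, f], the degrees are [1, 1, 2, 2, 2, 2], giving D = diag(1, 1, 2, 2, 2, 2) and L = D - A. Since every row of L sums to 0, the all-ones vector is in the kernel and 0 is an eigenvalue. By the matrix-tree theorem the graph has (1/6) * product of the nonzero eigenvalues = 1 spanning tree. There is one zero in the spectrum, matching the 1 component.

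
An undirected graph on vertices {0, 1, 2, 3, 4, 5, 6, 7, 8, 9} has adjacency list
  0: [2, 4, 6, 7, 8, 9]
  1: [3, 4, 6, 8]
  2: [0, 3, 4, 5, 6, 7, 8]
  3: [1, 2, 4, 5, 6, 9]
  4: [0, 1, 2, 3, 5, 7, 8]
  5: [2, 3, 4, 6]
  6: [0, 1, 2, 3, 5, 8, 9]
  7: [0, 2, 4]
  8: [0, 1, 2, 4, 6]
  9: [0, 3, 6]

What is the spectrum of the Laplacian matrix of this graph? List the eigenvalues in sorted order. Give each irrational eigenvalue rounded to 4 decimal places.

With the vertex order [0, 1, 2, 3, 4, 5, 6, 7, 8, 9], the degrees are [6, 4, 7, 6, 7, 4, 7, 3, 5, 3], giving D = diag(6, 4, 7, 6, 7, 4, 7, 3, 5, 3) and L = D - A. Diagonalising L (or applying a numerical eigensolver to the 10x10 matrix) gives the spectrum above. The single zero eigenvalue shows the graph is connected. The eigenvalues sum to 52, which equals trace(L) = 2|E|. By the matrix-tree theorem the graph has (1/10) * product of the nonzero eigenvalues = 319312 spanning trees.

[0, 2.5328, 2.9123, 3.6229, 4.7644, 6.6197, 7, 7.2127, 8.3666, 8.9685]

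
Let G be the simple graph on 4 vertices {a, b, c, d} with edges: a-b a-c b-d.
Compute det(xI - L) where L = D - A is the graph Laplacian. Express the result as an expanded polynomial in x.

Each diagonal entry of L is the vertex degree and each off-diagonal entry is -1 where an edge is present, 0 otherwise; in the order [a, b, c, d] the diagonal is [2, 2, 1, 1]. Computing det(xI - L) by cofactor expansion (or equivalently via sum-over-permutations) gives x^4 - 6x^3 + 10x^2 - 4x. Since p(0) = det(-L) = 0, x divides p(x). There is one zero in the spectrum, matching the 1 component. The largest eigenvalue, 3.4142, is at most the vertex count 4.

x^4 - 6x^3 + 10x^2 - 4x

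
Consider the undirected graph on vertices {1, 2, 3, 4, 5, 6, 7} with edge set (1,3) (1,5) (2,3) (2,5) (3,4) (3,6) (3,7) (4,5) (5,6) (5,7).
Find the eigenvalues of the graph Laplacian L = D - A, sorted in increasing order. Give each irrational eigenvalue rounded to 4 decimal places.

Reading degrees in the order [1, 2, 3, 4, 5, 6, 7] gives [2, 2, 5, 2, 5, 2, 2]; set D = diag(2, 2, 5, 2, 5, 2, 2) and form L = D - A. L is symmetric positive semidefinite, so every eigenvalue is real and nonnegative. The single zero eigenvalue shows the graph is connected.

[0, 2, 2, 2, 2, 5, 7]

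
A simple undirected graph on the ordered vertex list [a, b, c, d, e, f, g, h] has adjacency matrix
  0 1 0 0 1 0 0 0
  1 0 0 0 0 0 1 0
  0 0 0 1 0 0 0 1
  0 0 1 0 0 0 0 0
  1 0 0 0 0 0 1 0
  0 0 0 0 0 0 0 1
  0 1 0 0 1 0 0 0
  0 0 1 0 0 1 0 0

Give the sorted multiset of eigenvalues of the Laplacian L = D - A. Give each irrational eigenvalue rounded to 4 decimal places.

[0, 0, 0.5858, 2, 2, 2, 3.4142, 4]

Each diagonal entry of L is the vertex degree and each off-diagonal entry is -1 where an edge is present, 0 otherwise; in the order [a, b, c, d, e, f, g, h] the diagonal is [2, 2, 2, 1, 2, 1, 2, 2]. Since every row of L sums to 0, the all-ones vector is in the kernel and 0 is an eigenvalue. The 2 zero eigenvalues correspond to the 2 connected components.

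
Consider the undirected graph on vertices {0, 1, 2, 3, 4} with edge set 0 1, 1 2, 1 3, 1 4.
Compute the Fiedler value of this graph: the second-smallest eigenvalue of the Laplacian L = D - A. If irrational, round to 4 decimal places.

With the vertex order [0, 1, 2, 3, 4], the degrees are [1, 4, 1, 1, 1], giving D = diag(1, 4, 1, 1, 1) and L = D - A. The sorted Laplacian eigenvalues are [0, 1, 1, 1, 5]; the algebraic connectivity is the second entry, 1. By the matrix-tree theorem the graph has (1/5) * product of the nonzero eigenvalues = 1 spanning tree.

1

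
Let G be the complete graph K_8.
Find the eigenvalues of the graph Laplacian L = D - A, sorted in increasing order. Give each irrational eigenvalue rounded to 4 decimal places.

The graph has 8 vertices and degree multiset [7, 7, 7, 7, 7, 7, 7, 7]; D is the diagonal matrix of degrees and L = D - A. Since every row of L sums to 0, the all-ones vector is in the kernel and 0 is an eigenvalue. By the matrix-tree theorem the graph has (1/8) * product of the nonzero eigenvalues = 262144 spanning trees. The largest eigenvalue, 8, is at most the vertex count 8.

[0, 8, 8, 8, 8, 8, 8, 8]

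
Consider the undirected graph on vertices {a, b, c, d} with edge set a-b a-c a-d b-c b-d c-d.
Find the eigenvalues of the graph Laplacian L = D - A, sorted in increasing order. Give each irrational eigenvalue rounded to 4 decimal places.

[0, 4, 4, 4]

Each diagonal entry of L is the vertex degree and each off-diagonal entry is -1 where an edge is present, 0 otherwise; in the order [a, b, c, d] the diagonal is [3, 3, 3, 3]. L is symmetric positive semidefinite, so every eigenvalue is real and nonnegative. The single zero eigenvalue shows the graph is connected. By the matrix-tree theorem the graph has (1/4) * product of the nonzero eigenvalues = 16 spanning trees.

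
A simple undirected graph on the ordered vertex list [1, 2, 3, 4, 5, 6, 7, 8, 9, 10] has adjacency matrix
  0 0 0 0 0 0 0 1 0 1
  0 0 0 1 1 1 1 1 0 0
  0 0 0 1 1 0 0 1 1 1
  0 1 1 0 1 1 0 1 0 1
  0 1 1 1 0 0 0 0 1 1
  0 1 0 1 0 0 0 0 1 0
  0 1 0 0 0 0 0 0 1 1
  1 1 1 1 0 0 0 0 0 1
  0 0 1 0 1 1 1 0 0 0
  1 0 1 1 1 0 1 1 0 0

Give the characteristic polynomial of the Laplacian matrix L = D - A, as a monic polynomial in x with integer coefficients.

x^10 - 44x^9 + 841x^8 - 9148x^7 + 62281x^6 - 274596x^5 + 782035x^4 - 1383062x^3 + 1373027x^2 - 579860x

Reading degrees in the order [1, 2, 3, 4, 5, 6, 7, 8, 9, 10] gives [2, 5, 5, 6, 5, 3, 3, 5, 4, 6]; set D = diag(2, 5, 5, 6, 5, 3, 3, 5, 4, 6) and form L = D - A. L has integer entries, so p(x) = det(xI - L) has integer coefficients. Expanding the determinant yields x^10 - 44x^9 + 841x^8 - 9148x^7 + 62281x^6 - 274596x^5 + 782035x^4 - 1383062x^3 + 1373027x^2 - 579860x. The coefficient of x^9 equals -trace(L) = -44, matching the sum of degrees. By the matrix-tree theorem the graph has (1/10) * product of the nonzero eigenvalues = 57986 spanning trees.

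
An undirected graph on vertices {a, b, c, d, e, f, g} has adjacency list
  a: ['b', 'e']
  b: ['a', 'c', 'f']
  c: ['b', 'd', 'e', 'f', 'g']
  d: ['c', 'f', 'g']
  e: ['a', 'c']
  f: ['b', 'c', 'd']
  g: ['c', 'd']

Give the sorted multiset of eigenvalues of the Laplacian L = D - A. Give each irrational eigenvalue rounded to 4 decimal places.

Each diagonal entry of L is the vertex degree and each off-diagonal entry is -1 where an edge is present, 0 otherwise; in the order [a, b, c, d, e, f, g] the diagonal is [2, 3, 5, 3, 2, 3, 2]. Since every row of L sums to 0, the all-ones vector is in the kernel and 0 is an eigenvalue. The single zero eigenvalue shows the graph is connected.

[0, 0.9753, 2, 2.6767, 3.6090, 4.5963, 6.1427]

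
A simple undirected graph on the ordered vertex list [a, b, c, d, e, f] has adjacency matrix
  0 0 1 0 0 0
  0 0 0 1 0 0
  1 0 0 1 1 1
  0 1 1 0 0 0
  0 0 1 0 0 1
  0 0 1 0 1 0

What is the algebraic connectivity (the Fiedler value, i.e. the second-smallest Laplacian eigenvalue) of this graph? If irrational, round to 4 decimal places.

0.4859

Each diagonal entry of L is the vertex degree and each off-diagonal entry is -1 where an edge is present, 0 otherwise; in the order [a, b, c, d, e, f] the diagonal is [1, 1, 4, 2, 2, 2]. Computing the eigenvalues of L and sorting gives [0, 0.4859, 1, 2.4280, 3, 5.0861]. The Fiedler value lambda_2 = 0.4859 is strictly positive, so the graph is connected.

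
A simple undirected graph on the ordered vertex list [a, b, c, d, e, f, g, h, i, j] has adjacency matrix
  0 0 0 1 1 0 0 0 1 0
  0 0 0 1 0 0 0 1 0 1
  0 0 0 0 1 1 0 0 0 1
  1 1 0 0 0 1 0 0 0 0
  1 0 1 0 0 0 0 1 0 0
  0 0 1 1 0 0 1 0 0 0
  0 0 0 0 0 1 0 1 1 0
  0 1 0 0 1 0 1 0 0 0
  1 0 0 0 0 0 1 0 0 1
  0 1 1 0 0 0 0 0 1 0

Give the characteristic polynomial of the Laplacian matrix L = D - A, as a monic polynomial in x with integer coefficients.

x^10 - 30x^9 + 390x^8 - 2880x^7 + 13305x^6 - 39882x^5 + 77640x^4 - 94800x^3 + 66000x^2 - 20000x

With the vertex order [a, b, c, d, e, f, g, h, i, j], the degrees are [3, 3, 3, 3, 3, 3, 3, 3, 3, 3], giving D = diag(3, 3, 3, 3, 3, 3, 3, 3, 3, 3) and L = D - A. Computing det(xI - L) by cofactor expansion (or equivalently via sum-over-permutations) gives x^10 - 30x^9 + 390x^8 - 2880x^7 + 13305x^6 - 39882x^5 + 77640x^4 - 94800x^3 + 66000x^2 - 20000x. The constant term is 0 because L is singular (the all-ones vector lies in its kernel).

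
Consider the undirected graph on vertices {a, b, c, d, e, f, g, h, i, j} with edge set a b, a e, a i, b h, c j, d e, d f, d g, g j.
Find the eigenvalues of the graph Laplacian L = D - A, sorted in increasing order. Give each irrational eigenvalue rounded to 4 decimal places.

Each diagonal entry of L is the vertex degree and each off-diagonal entry is -1 where an edge is present, 0 otherwise; in the order [a, b, c, d, e, f, g, h, i, j] the diagonal is [3, 2, 1, 3, 2, 1, 2, 1, 1, 2]. L is symmetric positive semidefinite, so every eigenvalue is real and nonnegative. The eigenvalues sum to 18, which equals trace(L) = 2|E|.

[0, 0.1378, 0.4258, 0.6323, 1.3282, 1.5820, 2.3435, 3.0242, 3.9923, 4.5340]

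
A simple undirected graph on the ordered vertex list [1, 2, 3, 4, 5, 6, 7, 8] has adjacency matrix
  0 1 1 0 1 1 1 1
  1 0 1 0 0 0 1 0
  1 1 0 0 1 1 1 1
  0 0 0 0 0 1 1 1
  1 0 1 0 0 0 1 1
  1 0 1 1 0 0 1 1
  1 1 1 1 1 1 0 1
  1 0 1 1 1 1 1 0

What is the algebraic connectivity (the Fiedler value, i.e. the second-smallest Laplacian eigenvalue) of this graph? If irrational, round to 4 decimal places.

2.5007

Reading degrees in the order [1, 2, 3, 4, 5, 6, 7, 8] gives [6, 3, 6, 3, 4, 5, 7, 6]; set D = diag(6, 3, 6, 3, 4, 5, 7, 6) and form L = D - A. Computing the eigenvalues of L and sorting gives [0, 2.5007, 3.3771, 4.8882, 6.8491, 7, 7.3850, 8]. The Fiedler value lambda_2 = 2.5007 is strictly positive, so the graph is connected. The largest eigenvalue, 8, is at most the vertex count 8.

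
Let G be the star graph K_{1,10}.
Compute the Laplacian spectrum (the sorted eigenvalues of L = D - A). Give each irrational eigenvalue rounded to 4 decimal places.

The graph has 11 vertices and degree multiset [10, 1, 1, 1, 1, 1, 1, 1, 1, 1, 1]; D is the diagonal matrix of degrees and L = D - A. The multiplicity of 0 as a Laplacian eigenvalue equals the number of connected components.

[0, 1, 1, 1, 1, 1, 1, 1, 1, 1, 11]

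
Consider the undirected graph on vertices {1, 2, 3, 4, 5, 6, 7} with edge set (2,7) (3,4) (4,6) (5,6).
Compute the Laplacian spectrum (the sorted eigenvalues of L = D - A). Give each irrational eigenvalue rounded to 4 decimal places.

With the vertex order [1, 2, 3, 4, 5, 6, 7], the degrees are [0, 1, 1, 2, 1, 2, 1], giving D = diag(0, 1, 1, 2, 1, 2, 1) and L = D - A. The multiplicity of 0 as a Laplacian eigenvalue equals the number of connected components. The 3 zero eigenvalues correspond to the 3 connected components. There are 3 zeros in the spectrum, matching the 3 components.

[0, 0, 0, 0.5858, 2, 2, 3.4142]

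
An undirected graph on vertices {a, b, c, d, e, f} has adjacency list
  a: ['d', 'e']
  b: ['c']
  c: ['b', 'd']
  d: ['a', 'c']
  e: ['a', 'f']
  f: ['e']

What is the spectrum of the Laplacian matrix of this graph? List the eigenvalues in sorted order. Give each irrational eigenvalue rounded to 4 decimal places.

Reading degrees in the order [a, b, c, d, e, f] gives [2, 1, 2, 2, 2, 1]; set D = diag(2, 1, 2, 2, 2, 1) and form L = D - A. Since every row of L sums to 0, the all-ones vector is in the kernel and 0 is an eigenvalue. There is one zero in the spectrum, matching the 1 component.

[0, 0.2679, 1, 2, 3, 3.7321]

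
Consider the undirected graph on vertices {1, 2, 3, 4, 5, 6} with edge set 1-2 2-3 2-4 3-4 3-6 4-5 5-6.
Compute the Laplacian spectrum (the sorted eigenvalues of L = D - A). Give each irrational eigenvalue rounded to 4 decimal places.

Reading degrees in the order [1, 2, 3, 4, 5, 6] gives [1, 3, 3, 3, 2, 2]; set D = diag(1, 3, 3, 3, 2, 2) and form L = D - A. Diagonalising L (or applying a numerical eigensolver to the 6x6 matrix) gives the spectrum above. The single zero eigenvalue shows the graph is connected. By the matrix-tree theorem the graph has (1/6) * product of the nonzero eigenvalues = 11 spanning trees.

[0, 0.6972, 2, 2.3820, 4.3028, 4.6180]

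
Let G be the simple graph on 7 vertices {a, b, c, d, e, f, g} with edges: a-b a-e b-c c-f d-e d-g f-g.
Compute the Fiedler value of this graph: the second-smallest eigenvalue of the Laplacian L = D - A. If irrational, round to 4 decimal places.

Each diagonal entry of L is the vertex degree and each off-diagonal entry is -1 where an edge is present, 0 otherwise; in the order [a, b, c, d, e, f, g] the diagonal is [2, 2, 2, 2, 2, 2, 2]. The smallest Laplacian eigenvalue is always 0. The next one, lambda_2 = 0.7530, measures how hard the graph is to disconnect: larger values mean better connectivity. There is one zero in the spectrum, matching the 1 component.

0.7530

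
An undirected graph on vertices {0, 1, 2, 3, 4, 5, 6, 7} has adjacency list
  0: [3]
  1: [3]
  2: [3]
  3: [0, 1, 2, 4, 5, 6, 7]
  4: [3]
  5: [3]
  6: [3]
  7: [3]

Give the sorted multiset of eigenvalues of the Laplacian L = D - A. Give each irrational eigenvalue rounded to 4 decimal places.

Reading degrees in the order [0, 1, 2, 3, 4, 5, 6, 7] gives [1, 1, 1, 7, 1, 1, 1, 1]; set D = diag(1, 1, 1, 7, 1, 1, 1, 1) and form L = D - A. The multiplicity of 0 as a Laplacian eigenvalue equals the number of connected components. The single zero eigenvalue shows the graph is connected.

[0, 1, 1, 1, 1, 1, 1, 8]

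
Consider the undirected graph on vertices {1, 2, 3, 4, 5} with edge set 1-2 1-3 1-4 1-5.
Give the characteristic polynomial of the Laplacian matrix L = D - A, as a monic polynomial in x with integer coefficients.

With the vertex order [1, 2, 3, 4, 5], the degrees are [4, 1, 1, 1, 1], giving D = diag(4, 1, 1, 1, 1) and L = D - A. The eigenvalues of L are [0, 1, 1, 1, 5]; the characteristic polynomial is the product of (x - lambda_i), which multiplies out to x^5 - 8x^4 + 18x^3 - 16x^2 + 5x. The coefficient of x^4 equals -trace(L) = -8, matching the sum of degrees. There is one zero in the spectrum, matching the 1 component.

x^5 - 8x^4 + 18x^3 - 16x^2 + 5x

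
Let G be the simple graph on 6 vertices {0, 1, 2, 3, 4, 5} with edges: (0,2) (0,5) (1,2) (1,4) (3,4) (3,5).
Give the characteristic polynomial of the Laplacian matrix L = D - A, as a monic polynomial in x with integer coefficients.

x^6 - 12x^5 + 54x^4 - 112x^3 + 105x^2 - 36x

With the vertex order [0, 1, 2, 3, 4, 5], the degrees are [2, 2, 2, 2, 2, 2], giving D = diag(2, 2, 2, 2, 2, 2) and L = D - A. Computing det(xI - L) by cofactor expansion (or equivalently via sum-over-permutations) gives x^6 - 12x^5 + 54x^4 - 112x^3 + 105x^2 - 36x. The constant term is 0 because L is singular (the all-ones vector lies in its kernel).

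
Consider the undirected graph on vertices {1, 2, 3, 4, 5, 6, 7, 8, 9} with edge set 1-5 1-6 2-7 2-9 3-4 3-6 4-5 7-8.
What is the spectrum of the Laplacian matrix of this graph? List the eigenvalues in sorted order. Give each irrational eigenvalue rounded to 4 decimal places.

[0, 0, 0.5858, 1.3820, 1.3820, 2, 3.4142, 3.6180, 3.6180]

With the vertex order [1, 2, 3, 4, 5, 6, 7, 8, 9], the degrees are [2, 2, 2, 2, 2, 2, 2, 1, 1], giving D = diag(2, 2, 2, 2, 2, 2, 2, 1, 1) and L = D - A. L is symmetric positive semidefinite, so every eigenvalue is real and nonnegative. The 2 zero eigenvalues correspond to the 2 connected components. The eigenvalues sum to 16, which equals trace(L) = 2|E|.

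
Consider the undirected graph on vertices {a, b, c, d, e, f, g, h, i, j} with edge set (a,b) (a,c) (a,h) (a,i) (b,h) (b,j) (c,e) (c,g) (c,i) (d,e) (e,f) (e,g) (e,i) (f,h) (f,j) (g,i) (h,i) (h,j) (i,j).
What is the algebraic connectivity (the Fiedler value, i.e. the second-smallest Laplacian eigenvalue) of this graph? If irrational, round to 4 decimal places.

0.8108

With the vertex order [a, b, c, d, e, f, g, h, i, j], the degrees are [4, 3, 4, 1, 5, 3, 3, 5, 6, 4], giving D = diag(4, 3, 4, 1, 5, 3, 3, 5, 6, 4) and L = D - A. Computing the eigenvalues of L and sorting gives [0, 0.8108, 1.6857, 2.4945, 3.8096, 4.5770, 5, 5.9148, 6.1896, 7.5181]. The Fiedler value lambda_2 = 0.8108 is strictly positive, so the graph is connected. The eigenvalues sum to 38, which equals trace(L) = 2|E|. The largest eigenvalue, 7.5181, is at most the vertex count 10.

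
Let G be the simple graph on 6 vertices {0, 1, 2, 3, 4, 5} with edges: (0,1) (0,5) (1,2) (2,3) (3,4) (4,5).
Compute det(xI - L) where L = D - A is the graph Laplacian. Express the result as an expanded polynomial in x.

x^6 - 12x^5 + 54x^4 - 112x^3 + 105x^2 - 36x

Each diagonal entry of L is the vertex degree and each off-diagonal entry is -1 where an edge is present, 0 otherwise; in the order [0, 1, 2, 3, 4, 5] the diagonal is [2, 2, 2, 2, 2, 2]. L has integer entries, so p(x) = det(xI - L) has integer coefficients. Expanding the determinant yields x^6 - 12x^5 + 54x^4 - 112x^3 + 105x^2 - 36x. The coefficient of x^5 equals -trace(L) = -12, matching the sum of degrees. There is one zero in the spectrum, matching the 1 component.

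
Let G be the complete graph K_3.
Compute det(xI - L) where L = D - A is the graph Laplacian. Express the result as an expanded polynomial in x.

x^3 - 6x^2 + 9x

The graph has 3 vertices and degree multiset [2, 2, 2]; D is the diagonal matrix of degrees and L = D - A. The eigenvalues of L are [0, 3, 3]; the characteristic polynomial is the product of (x - lambda_i), which multiplies out to x^3 - 6x^2 + 9x. The constant term is 0 because L is singular (the all-ones vector lies in its kernel). There is one zero in the spectrum, matching the 1 component.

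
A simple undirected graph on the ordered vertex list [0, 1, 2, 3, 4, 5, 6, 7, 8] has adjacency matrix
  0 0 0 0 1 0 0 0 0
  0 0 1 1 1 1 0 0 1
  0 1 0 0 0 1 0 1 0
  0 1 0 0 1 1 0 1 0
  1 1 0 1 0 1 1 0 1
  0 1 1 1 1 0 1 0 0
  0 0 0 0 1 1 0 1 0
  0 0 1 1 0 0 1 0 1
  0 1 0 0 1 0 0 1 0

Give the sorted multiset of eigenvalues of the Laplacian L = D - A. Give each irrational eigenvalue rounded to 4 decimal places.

Each diagonal entry of L is the vertex degree and each off-diagonal entry is -1 where an edge is present, 0 otherwise; in the order [0, 1, 2, 3, 4, 5, 6, 7, 8] the diagonal is [1, 5, 3, 4, 6, 5, 3, 4, 3]. L is symmetric positive semidefinite, so every eigenvalue is real and nonnegative.

[0, 0.9306, 2.6972, 2.7543, 3.3627, 4.0476, 6.3028, 6.6481, 7.2567]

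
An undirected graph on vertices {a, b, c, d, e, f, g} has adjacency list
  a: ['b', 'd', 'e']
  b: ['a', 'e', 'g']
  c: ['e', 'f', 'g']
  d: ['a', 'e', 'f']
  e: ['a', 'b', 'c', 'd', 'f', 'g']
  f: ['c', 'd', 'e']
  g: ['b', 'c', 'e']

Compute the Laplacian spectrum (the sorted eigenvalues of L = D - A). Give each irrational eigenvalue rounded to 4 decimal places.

Each diagonal entry of L is the vertex degree and each off-diagonal entry is -1 where an edge is present, 0 otherwise; in the order [a, b, c, d, e, f, g] the diagonal is [3, 3, 3, 3, 6, 3, 3]. L is symmetric positive semidefinite, so every eigenvalue is real and nonnegative. There is one zero in the spectrum, matching the 1 component. The eigenvalues sum to 24, which equals trace(L) = 2|E|.

[0, 2, 2, 4, 4, 5, 7]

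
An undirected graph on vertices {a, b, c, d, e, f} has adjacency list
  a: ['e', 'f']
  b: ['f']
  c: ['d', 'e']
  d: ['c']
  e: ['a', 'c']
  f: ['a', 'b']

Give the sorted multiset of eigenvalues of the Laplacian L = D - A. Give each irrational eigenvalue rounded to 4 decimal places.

[0, 0.2679, 1, 2, 3, 3.7321]

Reading degrees in the order [a, b, c, d, e, f] gives [2, 1, 2, 1, 2, 2]; set D = diag(2, 1, 2, 1, 2, 2) and form L = D - A. Since every row of L sums to 0, the all-ones vector is in the kernel and 0 is an eigenvalue. By the matrix-tree theorem the graph has (1/6) * product of the nonzero eigenvalues = 1 spanning tree.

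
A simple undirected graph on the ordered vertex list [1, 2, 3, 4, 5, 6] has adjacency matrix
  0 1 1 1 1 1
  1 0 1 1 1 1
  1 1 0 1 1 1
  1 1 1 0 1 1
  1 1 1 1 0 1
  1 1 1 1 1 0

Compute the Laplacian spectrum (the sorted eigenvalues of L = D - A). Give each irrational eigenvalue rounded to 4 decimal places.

With the vertex order [1, 2, 3, 4, 5, 6], the degrees are [5, 5, 5, 5, 5, 5], giving D = diag(5, 5, 5, 5, 5, 5) and L = D - A. Diagonalising L (or applying a numerical eigensolver to the 6x6 matrix) gives the spectrum above. There is one zero in the spectrum, matching the 1 component.

[0, 6, 6, 6, 6, 6]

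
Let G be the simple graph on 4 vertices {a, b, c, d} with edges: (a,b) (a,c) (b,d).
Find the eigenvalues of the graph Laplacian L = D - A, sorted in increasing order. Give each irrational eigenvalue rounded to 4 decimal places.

[0, 0.5858, 2, 3.4142]

With the vertex order [a, b, c, d], the degrees are [2, 2, 1, 1], giving D = diag(2, 2, 1, 1) and L = D - A. The multiplicity of 0 as a Laplacian eigenvalue equals the number of connected components. By the matrix-tree theorem the graph has (1/4) * product of the nonzero eigenvalues = 1 spanning tree. There is one zero in the spectrum, matching the 1 component.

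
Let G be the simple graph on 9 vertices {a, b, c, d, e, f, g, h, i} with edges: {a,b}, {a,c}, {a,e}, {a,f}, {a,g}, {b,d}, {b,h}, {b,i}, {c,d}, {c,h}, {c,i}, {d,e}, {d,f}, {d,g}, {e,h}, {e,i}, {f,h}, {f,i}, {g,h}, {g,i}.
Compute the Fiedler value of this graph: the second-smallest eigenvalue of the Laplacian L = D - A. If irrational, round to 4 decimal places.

4

With the vertex order [a, b, c, d, e, f, g, h, i], the degrees are [5, 4, 4, 5, 4, 4, 4, 5, 5], giving D = diag(5, 4, 4, 5, 4, 4, 4, 5, 5) and L = D - A. Computing the eigenvalues of L and sorting gives [0, 4, 4, 4, 4, 5, 5, 5, 9]. The Fiedler value lambda_2 = 4 is strictly positive, so the graph is connected.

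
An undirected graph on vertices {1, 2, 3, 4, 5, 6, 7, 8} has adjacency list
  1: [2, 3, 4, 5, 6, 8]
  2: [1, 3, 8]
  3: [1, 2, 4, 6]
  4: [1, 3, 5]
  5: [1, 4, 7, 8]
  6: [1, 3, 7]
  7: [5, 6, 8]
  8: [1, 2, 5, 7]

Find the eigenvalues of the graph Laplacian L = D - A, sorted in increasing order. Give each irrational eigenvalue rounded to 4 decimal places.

With the vertex order [1, 2, 3, 4, 5, 6, 7, 8], the degrees are [6, 3, 4, 3, 4, 3, 3, 4], giving D = diag(6, 3, 4, 3, 4, 3, 3, 4) and L = D - A. Since every row of L sums to 0, the all-ones vector is in the kernel and 0 is an eigenvalue. By the matrix-tree theorem the graph has (1/8) * product of the nonzero eigenvalues = 1764 spanning trees. There is one zero in the spectrum, matching the 1 component.

[0, 2.1442, 2.5858, 2.5858, 4.6784, 5.4142, 5.4142, 7.1774]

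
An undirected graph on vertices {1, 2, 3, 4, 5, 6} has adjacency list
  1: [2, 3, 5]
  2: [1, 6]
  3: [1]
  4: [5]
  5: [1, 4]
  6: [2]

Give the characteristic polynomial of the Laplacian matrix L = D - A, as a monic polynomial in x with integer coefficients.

With the vertex order [1, 2, 3, 4, 5, 6], the degrees are [3, 2, 1, 1, 2, 1], giving D = diag(3, 2, 1, 1, 2, 1) and L = D - A. L has integer entries, so p(x) = det(xI - L) has integer coefficients. Expanding the determinant yields x^6 - 10x^5 + 35x^4 - 52x^3 + 31x^2 - 6x. Since p(0) = det(-L) = 0, x divides p(x). The eigenvalues sum to 10, which equals trace(L) = 2|E|.

x^6 - 10x^5 + 35x^4 - 52x^3 + 31x^2 - 6x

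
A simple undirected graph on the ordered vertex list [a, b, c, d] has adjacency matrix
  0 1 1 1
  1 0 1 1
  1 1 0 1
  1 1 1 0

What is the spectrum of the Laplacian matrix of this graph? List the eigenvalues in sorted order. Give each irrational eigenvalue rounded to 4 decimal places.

[0, 4, 4, 4]

Reading degrees in the order [a, b, c, d] gives [3, 3, 3, 3]; set D = diag(3, 3, 3, 3) and form L = D - A. Since every row of L sums to 0, the all-ones vector is in the kernel and 0 is an eigenvalue. There is one zero in the spectrum, matching the 1 component.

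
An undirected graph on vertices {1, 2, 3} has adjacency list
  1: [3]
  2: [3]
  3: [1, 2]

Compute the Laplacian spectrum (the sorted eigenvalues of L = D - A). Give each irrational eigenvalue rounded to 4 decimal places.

Each diagonal entry of L is the vertex degree and each off-diagonal entry is -1 where an edge is present, 0 otherwise; in the order [1, 2, 3] the diagonal is [1, 1, 2]. The multiplicity of 0 as a Laplacian eigenvalue equals the number of connected components. There is one zero in the spectrum, matching the 1 component. The largest eigenvalue, 3, is at most the vertex count 3.

[0, 1, 3]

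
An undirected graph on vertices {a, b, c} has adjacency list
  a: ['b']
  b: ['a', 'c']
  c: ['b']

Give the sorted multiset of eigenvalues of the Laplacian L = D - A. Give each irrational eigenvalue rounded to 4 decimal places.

[0, 1, 3]

Each diagonal entry of L is the vertex degree and each off-diagonal entry is -1 where an edge is present, 0 otherwise; in the order [a, b, c] the diagonal is [1, 2, 1]. Since every row of L sums to 0, the all-ones vector is in the kernel and 0 is an eigenvalue. The single zero eigenvalue shows the graph is connected. The eigenvalues sum to 4, which equals trace(L) = 2|E|.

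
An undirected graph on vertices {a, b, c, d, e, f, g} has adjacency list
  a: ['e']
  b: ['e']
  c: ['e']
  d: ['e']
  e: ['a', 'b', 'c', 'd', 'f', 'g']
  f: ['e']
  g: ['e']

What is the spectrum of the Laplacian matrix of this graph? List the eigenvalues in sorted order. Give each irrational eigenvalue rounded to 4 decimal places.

[0, 1, 1, 1, 1, 1, 7]

Reading degrees in the order [a, b, c, d, e, f, g] gives [1, 1, 1, 1, 6, 1, 1]; set D = diag(1, 1, 1, 1, 6, 1, 1) and form L = D - A. L is symmetric positive semidefinite, so every eigenvalue is real and nonnegative. The single zero eigenvalue shows the graph is connected.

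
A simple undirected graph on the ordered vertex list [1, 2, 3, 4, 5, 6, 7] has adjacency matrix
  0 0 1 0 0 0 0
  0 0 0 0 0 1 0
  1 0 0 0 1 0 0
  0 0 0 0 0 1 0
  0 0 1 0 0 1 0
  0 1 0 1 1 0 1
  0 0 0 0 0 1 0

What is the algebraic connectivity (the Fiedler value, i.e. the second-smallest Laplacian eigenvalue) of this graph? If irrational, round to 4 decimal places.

0.2955

Reading degrees in the order [1, 2, 3, 4, 5, 6, 7] gives [1, 1, 2, 1, 2, 4, 1]; set D = diag(1, 1, 2, 1, 2, 4, 1) and form L = D - A. The smallest Laplacian eigenvalue is always 0. The next one, lambda_2 = 0.2955, measures how hard the graph is to disconnect: larger values mean better connectivity. There is one zero in the spectrum, matching the 1 component. The largest eigenvalue, 5.0965, is at most the vertex count 7.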